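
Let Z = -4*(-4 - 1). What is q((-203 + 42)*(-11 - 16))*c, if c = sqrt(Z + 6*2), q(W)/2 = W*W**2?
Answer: 657141519384*sqrt(2) ≈ 9.2934e+11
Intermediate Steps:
Z = 20 (Z = -4*(-5) = 20)
q(W) = 2*W**3 (q(W) = 2*(W*W**2) = 2*W**3)
c = 4*sqrt(2) (c = sqrt(20 + 6*2) = sqrt(20 + 12) = sqrt(32) = 4*sqrt(2) ≈ 5.6569)
q((-203 + 42)*(-11 - 16))*c = (2*((-203 + 42)*(-11 - 16))**3)*(4*sqrt(2)) = (2*(-161*(-27))**3)*(4*sqrt(2)) = (2*4347**3)*(4*sqrt(2)) = (2*82142689923)*(4*sqrt(2)) = 164285379846*(4*sqrt(2)) = 657141519384*sqrt(2)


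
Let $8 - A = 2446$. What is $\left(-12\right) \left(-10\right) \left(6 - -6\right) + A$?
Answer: $-998$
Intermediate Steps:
$A = -2438$ ($A = 8 - 2446 = -2438$)
$\left(-12\right) \left(-10\right) \left(6 - -6\right) + A = \left(-12\right) \left(-10\right) \left(6 - -6\right) - 2438 = 120 \left(6 + 6\right) - 2438 = 120 \cdot 12 - 2438 = 1440 - 2438 = -998$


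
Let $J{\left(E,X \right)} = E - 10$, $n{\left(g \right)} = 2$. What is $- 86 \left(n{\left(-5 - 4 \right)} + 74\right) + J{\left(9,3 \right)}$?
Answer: $-6537$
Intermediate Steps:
$J{\left(E,X \right)} = -10 + E$
$- 86 \left(n{\left(-5 - 4 \right)} + 74\right) + J{\left(9,3 \right)} = - 86 \left(2 + 74\right) + \left(-10 + 9\right) = \left(-86\right) 76 - 1 = -6536 - 1 = -6537$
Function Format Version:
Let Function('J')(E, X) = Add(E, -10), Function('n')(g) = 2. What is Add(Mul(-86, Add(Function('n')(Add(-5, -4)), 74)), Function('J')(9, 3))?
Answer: -6537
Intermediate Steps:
Function('J')(E, X) = Add(-10, E)
Add(Mul(-86, Add(Function('n')(Add(-5, -4)), 74)), Function('J')(9, 3)) = Add(Mul(-86, Add(2, 74)), Add(-10, 9)) = Add(Mul(-86, 76), -1) = Add(-6536, -1) = -6537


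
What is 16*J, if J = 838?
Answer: 13408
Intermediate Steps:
16*J = 16*838 = 13408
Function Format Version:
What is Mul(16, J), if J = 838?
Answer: 13408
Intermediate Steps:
Mul(16, J) = Mul(16, 838) = 13408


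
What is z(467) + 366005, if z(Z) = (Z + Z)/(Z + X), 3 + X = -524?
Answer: 10979683/30 ≈ 3.6599e+5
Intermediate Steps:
X = -527 (X = -3 - 524 = -527)
z(Z) = 2*Z/(-527 + Z) (z(Z) = (Z + Z)/(Z - 527) = (2*Z)/(-527 + Z) = 2*Z/(-527 + Z))
z(467) + 366005 = 2*467/(-527 + 467) + 366005 = 2*467/(-60) + 366005 = 2*467*(-1/60) + 366005 = -467/30 + 366005 = 10979683/30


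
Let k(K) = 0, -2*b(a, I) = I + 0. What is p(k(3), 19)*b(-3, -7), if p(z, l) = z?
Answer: 0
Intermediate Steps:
b(a, I) = -I/2 (b(a, I) = -(I + 0)/2 = -I/2)
p(k(3), 19)*b(-3, -7) = 0*(-½*(-7)) = 0*(7/2) = 0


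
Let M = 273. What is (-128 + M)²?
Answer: 21025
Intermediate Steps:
(-128 + M)² = (-128 + 273)² = 145² = 21025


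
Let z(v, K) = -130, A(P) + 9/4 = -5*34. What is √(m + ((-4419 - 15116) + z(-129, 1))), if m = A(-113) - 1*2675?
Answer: I*√90049/2 ≈ 150.04*I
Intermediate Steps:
A(P) = -689/4 (A(P) = -9/4 - 5*34 = -9/4 - 170 = -689/4)
m = -11389/4 (m = -689/4 - 1*2675 = -689/4 - 2675 = -11389/4 ≈ -2847.3)
√(m + ((-4419 - 15116) + z(-129, 1))) = √(-11389/4 + ((-4419 - 15116) - 130)) = √(-11389/4 + (-19535 - 130)) = √(-11389/4 - 19665) = √(-90049/4) = I*√90049/2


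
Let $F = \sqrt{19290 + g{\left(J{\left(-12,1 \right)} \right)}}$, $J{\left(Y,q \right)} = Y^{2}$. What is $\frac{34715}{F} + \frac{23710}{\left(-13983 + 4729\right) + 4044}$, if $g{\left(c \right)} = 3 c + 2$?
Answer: $- \frac{2371}{521} + \frac{34715 \sqrt{4931}}{9862} \approx 242.63$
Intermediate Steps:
$g{\left(c \right)} = 2 + 3 c$
$F = 2 \sqrt{4931}$ ($F = \sqrt{19290 + \left(2 + 3 \left(-12\right)^{2}\right)} = \sqrt{19290 + \left(2 + 3 \cdot 144\right)} = \sqrt{19290 + \left(2 + 432\right)} = \sqrt{19290 + 434} = \sqrt{19724} = 2 \sqrt{4931} \approx 140.44$)
$\frac{34715}{F} + \frac{23710}{\left(-13983 + 4729\right) + 4044} = \frac{34715}{2 \sqrt{4931}} + \frac{23710}{\left(-13983 + 4729\right) + 4044} = 34715 \frac{\sqrt{4931}}{9862} + \frac{23710}{-9254 + 4044} = \frac{34715 \sqrt{4931}}{9862} + \frac{23710}{-5210} = \frac{34715 \sqrt{4931}}{9862} + 23710 \left(- \frac{1}{5210}\right) = \frac{34715 \sqrt{4931}}{9862} - \frac{2371}{521} = - \frac{2371}{521} + \frac{34715 \sqrt{4931}}{9862}$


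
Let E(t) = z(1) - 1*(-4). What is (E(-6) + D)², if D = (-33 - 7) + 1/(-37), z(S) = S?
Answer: 1679616/1369 ≈ 1226.9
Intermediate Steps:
E(t) = 5 (E(t) = 1 - 1*(-4) = 1 + 4 = 5)
D = -1481/37 (D = -40 - 1/37 = -1481/37 ≈ -40.027)
(E(-6) + D)² = (5 - 1481/37)² = (-1296/37)² = 1679616/1369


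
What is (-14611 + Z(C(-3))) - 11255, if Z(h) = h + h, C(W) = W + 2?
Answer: -25868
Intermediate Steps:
C(W) = 2 + W
Z(h) = 2*h
(-14611 + Z(C(-3))) - 11255 = (-14611 + 2*(2 - 3)) - 11255 = (-14611 + 2*(-1)) - 11255 = (-14611 - 2) - 11255 = -14613 - 11255 = -25868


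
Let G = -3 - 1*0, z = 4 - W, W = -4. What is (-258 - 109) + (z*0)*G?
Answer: -367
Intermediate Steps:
z = 8 (z = 4 - 1*(-4) = 4 + 4 = 8)
G = -3 (G = -3 + 0 = -3)
(-258 - 109) + (z*0)*G = (-258 - 109) + (8*0)*(-3) = -367 + 0*(-3) = -367 + 0 = -367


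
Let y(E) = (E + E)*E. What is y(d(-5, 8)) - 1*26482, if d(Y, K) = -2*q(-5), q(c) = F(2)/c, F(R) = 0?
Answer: -26482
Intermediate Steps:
q(c) = 0 (q(c) = 0/c = 0)
d(Y, K) = 0 (d(Y, K) = -2*0 = 0)
y(E) = 2*E² (y(E) = (2*E)*E = 2*E²)
y(d(-5, 8)) - 1*26482 = 2*0² - 1*26482 = 2*0 - 26482 = 0 - 26482 = -26482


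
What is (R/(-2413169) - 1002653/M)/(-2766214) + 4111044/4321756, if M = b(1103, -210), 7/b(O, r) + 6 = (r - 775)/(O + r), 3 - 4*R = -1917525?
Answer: 26304099746109793386035/45084085406079276623374 ≈ 0.58345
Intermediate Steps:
R = 479382 (R = ¾ - ¼*(-1917525) = ¾ + 1917525/4 = 479382)
b(O, r) = 7/(-6 + (-775 + r)/(O + r)) (b(O, r) = 7/(-6 + (r - 775)/(O + r)) = 7/(-6 + (-775 + r)/(O + r)))
M = -6251/6343 (M = 7*(-1*1103 - 1*(-210))/(775 + 5*(-210) + 6*1103) = 7*(-1103 + 210)/(775 - 1050 + 6618) = 7*(-893)/6343 = 7*(1/6343)*(-893) = -6251/6343 ≈ -0.98550)
(R/(-2413169) - 1002653/M)/(-2766214) + 4111044/4321756 = (479382/(-2413169) - 1002653/(-6251/6343))/(-2766214) + 4111044/4321756 = (479382*(-1/2413169) - 1002653*(-6343/6251))*(-1/2766214) + 4111044*(1/4321756) = (-479382/2413169 + 6359827979/6251)*(-1/2766214) + 1027761/1080439 = (15347336727638569/15084719419)*(-1/2766214) + 1027761/1080439 = -15347336727638569/41727562042909666 + 1027761/1080439 = 26304099746109793386035/45084085406079276623374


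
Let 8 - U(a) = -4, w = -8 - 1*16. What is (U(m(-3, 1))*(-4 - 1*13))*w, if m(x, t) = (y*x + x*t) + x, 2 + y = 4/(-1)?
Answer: 4896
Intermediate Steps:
y = -6 (y = -2 + 4/(-1) = -2 + 4*(-1) = -2 - 4 = -6)
m(x, t) = -5*x + t*x (m(x, t) = (-6*x + x*t) + x = (-6*x + t*x) + x = -5*x + t*x)
w = -24 (w = -8 - 16 = -24)
U(a) = 12 (U(a) = 8 - 1*(-4) = 8 + 4 = 12)
(U(m(-3, 1))*(-4 - 1*13))*w = (12*(-4 - 1*13))*(-24) = (12*(-4 - 13))*(-24) = (12*(-17))*(-24) = -204*(-24) = 4896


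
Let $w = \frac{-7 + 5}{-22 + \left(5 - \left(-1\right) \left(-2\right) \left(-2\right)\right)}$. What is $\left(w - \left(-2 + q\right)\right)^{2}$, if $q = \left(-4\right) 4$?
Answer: $\frac{55696}{169} \approx 329.56$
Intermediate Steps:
$q = -16$
$w = \frac{2}{13}$ ($w = - \frac{2}{-22 + \left(5 - 2 \left(-2\right)\right)} = - \frac{2}{-22 + \left(5 - -4\right)} = - \frac{2}{-22 + \left(5 + 4\right)} = - \frac{2}{-22 + 9} = - \frac{2}{-13} = \left(-2\right) \left(- \frac{1}{13}\right) = \frac{2}{13} \approx 0.15385$)
$\left(w - \left(-2 + q\right)\right)^{2} = \left(\frac{2}{13} + \left(2 - -16\right)\right)^{2} = \left(\frac{2}{13} + \left(2 + 16\right)\right)^{2} = \left(\frac{2}{13} + 18\right)^{2} = \left(\frac{236}{13}\right)^{2} = \frac{55696}{169}$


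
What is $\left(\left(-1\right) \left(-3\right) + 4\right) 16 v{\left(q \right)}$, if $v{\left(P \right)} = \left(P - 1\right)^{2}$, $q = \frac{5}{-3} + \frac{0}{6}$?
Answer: $\frac{7168}{9} \approx 796.44$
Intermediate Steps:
$q = - \frac{5}{3}$ ($q = 5 \left(- \frac{1}{3}\right) + 0 \cdot \frac{1}{6} = - \frac{5}{3} + 0 = - \frac{5}{3} \approx -1.6667$)
$v{\left(P \right)} = \left(-1 + P\right)^{2}$
$\left(\left(-1\right) \left(-3\right) + 4\right) 16 v{\left(q \right)} = \left(\left(-1\right) \left(-3\right) + 4\right) 16 \left(-1 - \frac{5}{3}\right)^{2} = \left(3 + 4\right) 16 \left(- \frac{8}{3}\right)^{2} = 7 \cdot 16 \cdot \frac{64}{9} = 112 \cdot \frac{64}{9} = \frac{7168}{9}$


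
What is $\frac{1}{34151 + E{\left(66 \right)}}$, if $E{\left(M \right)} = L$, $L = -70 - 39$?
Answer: $\frac{1}{34042} \approx 2.9375 \cdot 10^{-5}$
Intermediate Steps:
$L = -109$
$E{\left(M \right)} = -109$
$\frac{1}{34151 + E{\left(66 \right)}} = \frac{1}{34151 - 109} = \frac{1}{34042}$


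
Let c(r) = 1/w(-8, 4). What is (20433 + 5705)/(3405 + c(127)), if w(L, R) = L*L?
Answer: 1672832/217921 ≈ 7.6763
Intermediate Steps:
w(L, R) = L**2
c(r) = 1/64 (c(r) = 1/((-8)**2) = 1/64)
(20433 + 5705)/(3405 + c(127)) = (20433 + 5705)/(3405 + 1/64) = 26138/(217921/64) = 26138*(64/217921) = 1672832/217921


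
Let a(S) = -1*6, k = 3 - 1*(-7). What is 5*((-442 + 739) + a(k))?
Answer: 1455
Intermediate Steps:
k = 10 (k = 3 + 7 = 10)
a(S) = -6
5*((-442 + 739) + a(k)) = 5*((-442 + 739) - 6) = 5*(297 - 6) = 5*291 = 1455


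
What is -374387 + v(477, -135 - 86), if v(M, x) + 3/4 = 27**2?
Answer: -1494635/4 ≈ -3.7366e+5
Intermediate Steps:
v(M, x) = 2913/4 (v(M, x) = -3/4 + 27**2 = -3/4 + 729 = 2913/4)
-374387 + v(477, -135 - 86) = -374387 + 2913/4 = -1494635/4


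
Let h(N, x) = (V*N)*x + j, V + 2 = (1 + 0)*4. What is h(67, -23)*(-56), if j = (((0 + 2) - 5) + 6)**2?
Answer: 172088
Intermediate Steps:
j = 9 (j = ((2 - 5) + 6)**2 = (-3 + 6)**2 = 3**2 = 9)
V = 2 (V = -2 + (1 + 0)*4 = -2 + 1*4 = -2 + 4 = 2)
h(N, x) = 9 + 2*N*x (h(N, x) = (2*N)*x + 9 = 2*N*x + 9 = 9 + 2*N*x)
h(67, -23)*(-56) = (9 + 2*67*(-23))*(-56) = (9 - 3082)*(-56) = -3073*(-56) = 172088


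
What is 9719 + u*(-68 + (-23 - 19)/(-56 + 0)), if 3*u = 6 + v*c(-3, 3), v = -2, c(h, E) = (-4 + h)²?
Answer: 35344/3 ≈ 11781.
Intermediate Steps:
u = -92/3 (u = (6 - 2*(-4 - 3)²)/3 = (6 - 2*(-7)²)/3 = (6 - 2*49)/3 = (6 - 98)/3 = (⅓)*(-92) = -92/3 ≈ -30.667)
9719 + u*(-68 + (-23 - 19)/(-56 + 0)) = 9719 - 92*(-68 + (-23 - 19)/(-56 + 0))/3 = 9719 - 92*(-68 - 42/(-56))/3 = 9719 - 92*(-68 - 42*(-1/56))/3 = 9719 - 92*(-68 + ¾)/3 = 9719 - 92/3*(-269/4) = 9719 + 6187/3 = 35344/3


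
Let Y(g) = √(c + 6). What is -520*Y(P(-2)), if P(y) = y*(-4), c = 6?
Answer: -1040*√3 ≈ -1801.3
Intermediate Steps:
P(y) = -4*y
Y(g) = 2*√3 (Y(g) = √(6 + 6) = √12 = 2*√3)
-520*Y(P(-2)) = -1040*√3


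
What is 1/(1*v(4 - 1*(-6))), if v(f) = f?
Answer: 1/10 ≈ 0.10000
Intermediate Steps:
1/(1*v(4 - 1*(-6))) = 1/(1*(4 - 1*(-6))) = 1/(1*(4 + 6)) = 1/(1*10) = 1/10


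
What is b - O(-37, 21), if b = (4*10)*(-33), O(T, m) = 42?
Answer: -1362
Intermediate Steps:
b = -1320 (b = 40*(-33) = -1320)
b - O(-37, 21) = -1320 - 1*42 = -1320 - 42 = -1362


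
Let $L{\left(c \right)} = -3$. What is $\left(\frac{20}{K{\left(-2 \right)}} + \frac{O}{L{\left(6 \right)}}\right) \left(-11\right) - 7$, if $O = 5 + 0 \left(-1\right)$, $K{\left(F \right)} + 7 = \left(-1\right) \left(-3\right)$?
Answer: $\frac{199}{3} \approx 66.333$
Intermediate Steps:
$K{\left(F \right)} = -4$ ($K{\left(F \right)} = -7 - -3 = -7 + 3 = -4$)
$O = 5$ ($O = 5 + 0 = 5$)
$\left(\frac{20}{K{\left(-2 \right)}} + \frac{O}{L{\left(6 \right)}}\right) \left(-11\right) - 7 = \left(\frac{20}{-4} + \frac{5}{-3}\right) \left(-11\right) - 7 = \left(20 \left(- \frac{1}{4}\right) + 5 \left(- \frac{1}{3}\right)\right) \left(-11\right) - 7 = \left(-5 - \frac{5}{3}\right) \left(-11\right) - 7 = \left(- \frac{20}{3}\right) \left(-11\right) - 7 = \frac{220}{3} - 7 = \frac{199}{3}$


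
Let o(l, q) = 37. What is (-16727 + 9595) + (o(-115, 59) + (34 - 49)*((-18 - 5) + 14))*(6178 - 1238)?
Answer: 842548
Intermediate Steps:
(-16727 + 9595) + (o(-115, 59) + (34 - 49)*((-18 - 5) + 14))*(6178 - 1238) = (-16727 + 9595) + (37 + (34 - 49)*((-18 - 5) + 14))*(6178 - 1238) = -7132 + (37 - 15*(-23 + 14))*4940 = -7132 + (37 - 15*(-9))*4940 = -7132 + (37 + 135)*4940 = -7132 + 172*4940 = -7132 + 849680 = 842548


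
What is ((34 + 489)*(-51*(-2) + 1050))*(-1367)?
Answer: -823612032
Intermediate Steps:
((34 + 489)*(-51*(-2) + 1050))*(-1367) = (523*(102 + 1050))*(-1367) = (523*1152)*(-1367) = 602496*(-1367) = -823612032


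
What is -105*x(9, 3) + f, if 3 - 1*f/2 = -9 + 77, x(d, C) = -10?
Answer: 920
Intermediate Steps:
f = -130 (f = 6 - 2*(-9 + 77) = 6 - 2*68 = 6 - 136 = -130)
-105*x(9, 3) + f = -105*(-10) - 130 = 1050 - 130 = 920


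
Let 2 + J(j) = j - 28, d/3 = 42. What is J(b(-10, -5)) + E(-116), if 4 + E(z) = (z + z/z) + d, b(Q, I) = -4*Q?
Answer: 17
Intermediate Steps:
d = 126 (d = 3*42 = 126)
J(j) = -30 + j (J(j) = -2 + (j - 28) = -2 + (-28 + j) = -30 + j)
E(z) = 123 + z (E(z) = -4 + ((z + z/z) + 126) = -4 + ((z + 1) + 126) = -4 + ((1 + z) + 126) = -4 + (127 + z) = 123 + z)
J(b(-10, -5)) + E(-116) = (-30 - 4*(-10)) + (123 - 116) = (-30 + 40) + 7 = 10 + 7 = 17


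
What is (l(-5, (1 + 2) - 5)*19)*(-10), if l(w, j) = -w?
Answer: -950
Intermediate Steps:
(l(-5, (1 + 2) - 5)*19)*(-10) = (-1*(-5)*19)*(-10) = (5*19)*(-10) = 95*(-10) = -950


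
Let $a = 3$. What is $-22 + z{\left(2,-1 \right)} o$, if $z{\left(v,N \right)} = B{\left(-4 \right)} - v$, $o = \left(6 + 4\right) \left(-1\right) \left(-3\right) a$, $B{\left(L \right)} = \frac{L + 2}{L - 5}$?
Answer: $-182$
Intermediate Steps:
$B{\left(L \right)} = \frac{2 + L}{-5 + L}$
$o = 90$ ($o = \left(6 + 4\right) \left(-1\right) \left(-3\right) 3 = 10 \left(-1\right) \left(-3\right) 3 = \left(-10\right) \left(-3\right) 3 = 30 \cdot 3 = 90$)
$z{\left(v,N \right)} = \frac{2}{9} - v$ ($z{\left(v,N \right)} = \frac{2 - 4}{-5 - 4} - v = \frac{1}{-9} \left(-2\right) - v = \left(- \frac{1}{9}\right) \left(-2\right) - v = \frac{2}{9} - v$)
$-22 + z{\left(2,-1 \right)} o = -22 + \left(\frac{2}{9} - 2\right) 90 = -22 - 160 = -182$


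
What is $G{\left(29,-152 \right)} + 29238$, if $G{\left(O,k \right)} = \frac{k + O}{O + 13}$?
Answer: $\frac{409291}{14} \approx 29235.0$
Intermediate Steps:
$G{\left(O,k \right)} = \frac{O + k}{13 + O}$
$G{\left(29,-152 \right)} + 29238 = \frac{29 - 152}{13 + 29} + 29238 = \frac{1}{42} \left(-123\right) + 29238 = - \frac{41}{14} + 29238 = \frac{409291}{14}$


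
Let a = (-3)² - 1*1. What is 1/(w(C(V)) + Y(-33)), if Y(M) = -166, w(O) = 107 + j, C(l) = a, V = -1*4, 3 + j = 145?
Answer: 1/83 ≈ 0.012048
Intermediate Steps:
j = 142 (j = -3 + 145 = 142)
V = -4
a = 8 (a = 9 - 1 = 8)
C(l) = 8
w(O) = 249 (w(O) = 107 + 142 = 249)
1/(w(C(V)) + Y(-33)) = 1/(249 - 166) = 1/83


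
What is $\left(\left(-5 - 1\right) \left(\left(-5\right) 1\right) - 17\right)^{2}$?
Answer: $169$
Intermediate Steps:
$\left(\left(-5 - 1\right) \left(\left(-5\right) 1\right) - 17\right)^{2} = \left(\left(-6\right) \left(-5\right) - 17\right)^{2} = \left(30 - 17\right)^{2} = 13^{2} = 169$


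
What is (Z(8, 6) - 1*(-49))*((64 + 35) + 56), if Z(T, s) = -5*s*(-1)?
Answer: 12245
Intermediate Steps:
Z(T, s) = 5*s
(Z(8, 6) - 1*(-49))*((64 + 35) + 56) = (5*6 - 1*(-49))*((64 + 35) + 56) = (30 + 49)*(99 + 56) = 79*155 = 12245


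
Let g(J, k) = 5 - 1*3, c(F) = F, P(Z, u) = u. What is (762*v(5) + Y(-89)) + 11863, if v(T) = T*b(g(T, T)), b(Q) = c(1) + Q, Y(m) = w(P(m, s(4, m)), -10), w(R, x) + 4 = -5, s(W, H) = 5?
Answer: 23284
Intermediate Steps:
g(J, k) = 2 (g(J, k) = 5 - 3 = 2)
w(R, x) = -9 (w(R, x) = -4 - 5 = -9)
Y(m) = -9
b(Q) = 1 + Q
v(T) = 3*T (v(T) = T*(1 + 2) = T*3 = 3*T)
(762*v(5) + Y(-89)) + 11863 = (762*(3*5) - 9) + 11863 = (762*15 - 9) + 11863 = (11430 - 9) + 11863 = 11421 + 11863 = 23284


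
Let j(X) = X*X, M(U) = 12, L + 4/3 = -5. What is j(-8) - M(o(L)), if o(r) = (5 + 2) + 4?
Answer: 52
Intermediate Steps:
L = -19/3 (L = -4/3 - 5 = -19/3 ≈ -6.3333)
o(r) = 11 (o(r) = 7 + 4 = 11)
j(X) = X²
j(-8) - M(o(L)) = (-8)² - 1*12 = 64 - 12 = 52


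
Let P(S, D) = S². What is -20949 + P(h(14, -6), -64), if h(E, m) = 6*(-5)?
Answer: -20049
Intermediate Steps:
h(E, m) = -30
-20949 + P(h(14, -6), -64) = -20949 + (-30)² = -20949 + 900 = -20049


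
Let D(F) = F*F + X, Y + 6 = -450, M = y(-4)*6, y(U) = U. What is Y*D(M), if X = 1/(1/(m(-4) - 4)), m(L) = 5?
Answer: -263112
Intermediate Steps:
M = -24 (M = -4*6 = -24)
X = 1 (X = 1/(1/(5 - 4)) = 1/(1/1) = 1/1 = 1)
Y = -456 (Y = -6 - 450 = -456)
D(F) = 1 + F² (D(F) = F*F + 1 = F² + 1 = 1 + F²)
Y*D(M) = -456*(1 + (-24)²) = -456*(1 + 576) = -456*577 = -263112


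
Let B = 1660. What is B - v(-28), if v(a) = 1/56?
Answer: 92959/56 ≈ 1660.0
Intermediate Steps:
v(a) = 1/56
B - v(-28) = 1660 - 1*1/56 = 1660 - 1/56 = 92959/56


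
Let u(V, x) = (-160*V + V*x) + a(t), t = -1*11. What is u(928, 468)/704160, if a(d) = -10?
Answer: 142907/352080 ≈ 0.40589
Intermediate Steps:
t = -11
u(V, x) = -10 - 160*V + V*x (u(V, x) = (-160*V + V*x) - 10 = -10 - 160*V + V*x)
u(928, 468)/704160 = (-10 - 160*928 + 928*468)/704160 = (-10 - 148480 + 434304)*(1/704160) = 285814*(1/704160) = 142907/352080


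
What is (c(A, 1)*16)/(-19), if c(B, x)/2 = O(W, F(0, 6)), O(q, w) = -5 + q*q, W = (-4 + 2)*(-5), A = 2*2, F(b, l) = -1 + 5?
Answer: -160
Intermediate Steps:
F(b, l) = 4
A = 4
W = 10 (W = -2*(-5) = 10)
O(q, w) = -5 + q²
c(B, x) = 190 (c(B, x) = 2*(-5 + 10²) = 2*(-5 + 100) = 2*95 = 190)
(c(A, 1)*16)/(-19) = (190*16)/(-19) = 3040*(-1/19) = -160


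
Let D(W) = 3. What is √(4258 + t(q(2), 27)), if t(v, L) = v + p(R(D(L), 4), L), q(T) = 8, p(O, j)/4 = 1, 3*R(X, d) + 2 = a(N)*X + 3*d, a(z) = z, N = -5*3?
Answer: √4270 ≈ 65.345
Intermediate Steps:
N = -15
R(X, d) = -⅔ + d - 5*X (R(X, d) = -⅔ + (-15*X + 3*d)/3 = -⅔ + (d - 5*X) = -⅔ + d - 5*X)
p(O, j) = 4 (p(O, j) = 4*1 = 4)
t(v, L) = 4 + v (t(v, L) = v + 4 = 4 + v)
√(4258 + t(q(2), 27)) = √(4258 + (4 + 8)) = √(4258 + 12) = √4270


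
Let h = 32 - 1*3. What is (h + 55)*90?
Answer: 7560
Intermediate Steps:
h = 29 (h = 32 - 3 = 29)
(h + 55)*90 = (29 + 55)*90 = 84*90 = 7560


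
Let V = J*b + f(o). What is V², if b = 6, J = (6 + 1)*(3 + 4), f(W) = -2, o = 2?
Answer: 85264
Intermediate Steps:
J = 49 (J = 7*7 = 49)
V = 292 (V = 49*6 - 2 = 294 - 2 = 292)
V² = 292² = 85264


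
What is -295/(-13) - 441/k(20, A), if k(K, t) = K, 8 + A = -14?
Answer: 167/260 ≈ 0.64231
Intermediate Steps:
A = -22 (A = -8 - 14 = -22)
-295/(-13) - 441/k(20, A) = -295/(-13) - 441/20 = -295*(-1/13) - 441*1/20 = 295/13 - 441/20 = 167/260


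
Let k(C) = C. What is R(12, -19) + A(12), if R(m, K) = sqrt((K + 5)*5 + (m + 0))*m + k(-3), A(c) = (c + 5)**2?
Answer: 286 + 12*I*sqrt(58) ≈ 286.0 + 91.389*I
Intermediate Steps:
A(c) = (5 + c)**2
R(m, K) = -3 + m*sqrt(25 + m + 5*K) (R(m, K) = sqrt((K + 5)*5 + (m + 0))*m - 3 = sqrt((5 + K)*5 + m)*m - 3 = sqrt((25 + 5*K) + m)*m - 3 = sqrt(25 + m + 5*K)*m - 3 = m*sqrt(25 + m + 5*K) - 3 = -3 + m*sqrt(25 + m + 5*K))
R(12, -19) + A(12) = (-3 + 12*sqrt(25 + 12 + 5*(-19))) + (5 + 12)**2 = (-3 + 12*sqrt(25 + 12 - 95)) + 17**2 = (-3 + 12*sqrt(-58)) + 289 = (-3 + 12*(I*sqrt(58))) + 289 = (-3 + 12*I*sqrt(58)) + 289 = 286 + 12*I*sqrt(58)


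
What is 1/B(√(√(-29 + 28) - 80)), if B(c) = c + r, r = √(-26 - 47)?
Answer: 1/(√(-80 + I) + I*√73) ≈ 0.0001828 - 0.05718*I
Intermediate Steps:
r = I*√73 (r = √(-73) = I*√73 ≈ 8.544*I)
B(c) = c + I*√73
1/B(√(√(-29 + 28) - 80)) = 1/(√(√(-29 + 28) - 80) + I*√73) = 1/(√(√(-1) - 80) + I*√73) = 1/(√(I - 80) + I*√73) = 1/(√(-80 + I) + I*√73)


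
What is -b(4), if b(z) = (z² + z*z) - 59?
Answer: 27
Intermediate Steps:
b(z) = -59 + 2*z² (b(z) = (z² + z²) - 59 = 2*z² - 59 = -59 + 2*z²)
-b(4) = -(-59 + 2*4²) = -(-59 + 2*16) = -(-59 + 32) = -1*(-27) = 27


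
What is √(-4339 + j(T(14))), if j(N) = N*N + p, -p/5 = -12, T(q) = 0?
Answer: I*√4279 ≈ 65.414*I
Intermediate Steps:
p = 60 (p = -5*(-12) = 60)
j(N) = 60 + N² (j(N) = N*N + 60 = N² + 60 = 60 + N²)
√(-4339 + j(T(14))) = √(-4339 + (60 + 0²)) = √(-4339 + (60 + 0)) = √(-4339 + 60) = √(-4279) = I*√4279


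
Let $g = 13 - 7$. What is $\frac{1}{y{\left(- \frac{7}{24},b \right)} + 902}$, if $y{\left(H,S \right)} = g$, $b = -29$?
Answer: $\frac{1}{908} \approx 0.0011013$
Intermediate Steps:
$g = 6$ ($g = 13 - 7 = 6$)
$y{\left(H,S \right)} = 6$
$\frac{1}{y{\left(- \frac{7}{24},b \right)} + 902} = \frac{1}{6 + 902} = \frac{1}{908}$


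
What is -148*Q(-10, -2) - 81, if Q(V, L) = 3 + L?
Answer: -229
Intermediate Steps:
-148*Q(-10, -2) - 81 = -148*(3 - 2) - 81 = -148*1 - 81 = -148 - 81 = -229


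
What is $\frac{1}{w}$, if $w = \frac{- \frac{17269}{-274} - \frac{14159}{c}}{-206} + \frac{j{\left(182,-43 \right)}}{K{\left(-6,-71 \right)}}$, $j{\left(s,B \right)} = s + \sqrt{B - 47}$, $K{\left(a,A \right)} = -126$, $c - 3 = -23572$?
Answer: $- \frac{251339991201678306564}{441489558915998120761} + \frac{3413136110968839528 i \sqrt{10}}{441489558915998120761} \approx -0.5693 + 0.024447 i$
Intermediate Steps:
$c = -23569$ ($c = 3 - 23572 = -23569$)
$j{\left(s,B \right)} = s + \sqrt{-47 + B}$
$w = - \frac{20992305911}{11972957724} - \frac{i \sqrt{10}}{42}$ ($w = \frac{- \frac{17269}{-274} - \frac{14159}{-23569}}{-206} + \frac{182 + \sqrt{-47 - 43}}{-126} = \left(\left(-17269\right) \left(- \frac{1}{274}\right) - - \frac{14159}{23569}\right) \left(- \frac{1}{206}\right) + \left(182 + \sqrt{-90}\right) \left(- \frac{1}{126}\right) = \left(\frac{17269}{274} + \frac{14159}{23569}\right) \left(- \frac{1}{206}\right) + \left(182 + 3 i \sqrt{10}\right) \left(- \frac{1}{126}\right) = \frac{410892627}{6457906} \left(- \frac{1}{206}\right) - \left(\frac{13}{9} + \frac{i \sqrt{10}}{42}\right) = - \frac{410892627}{1330328636} - \left(\frac{13}{9} + \frac{i \sqrt{10}}{42}\right) = - \frac{20992305911}{11972957724} - \frac{i \sqrt{10}}{42} \approx -1.7533 - 0.075292 i$)
$\frac{1}{w} = \frac{1}{- \frac{20992305911}{11972957724} - \frac{i \sqrt{10}}{42}}$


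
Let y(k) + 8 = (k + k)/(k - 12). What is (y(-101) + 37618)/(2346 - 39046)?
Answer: -1062533/1036775 ≈ -1.0248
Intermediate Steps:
y(k) = -8 + 2*k/(-12 + k) (y(k) = -8 + (k + k)/(k - 12) = -8 + (2*k)/(-12 + k) = -8 + 2*k/(-12 + k))
(y(-101) + 37618)/(2346 - 39046) = (6*(16 - 1*(-101))/(-12 - 101) + 37618)/(2346 - 39046) = (6*(16 + 101)/(-113) + 37618)/(-36700) = (6*(-1/113)*117 + 37618)*(-1/36700) = (-702/113 + 37618)*(-1/36700) = (4250132/113)*(-1/36700) = -1062533/1036775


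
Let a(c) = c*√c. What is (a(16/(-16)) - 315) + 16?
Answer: -299 - I ≈ -299.0 - 1.0*I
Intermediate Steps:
a(c) = c^(3/2)
(a(16/(-16)) - 315) + 16 = ((16/(-16))^(3/2) - 315) + 16 = ((16*(-1/16))^(3/2) - 315) + 16 = ((-1)^(3/2) - 315) + 16 = (-I - 315) + 16 = (-315 - I) + 16 = -299 - I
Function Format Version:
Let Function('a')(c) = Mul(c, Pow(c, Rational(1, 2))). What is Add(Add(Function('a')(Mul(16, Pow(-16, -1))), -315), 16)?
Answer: Add(-299, Mul(-1, I)) ≈ Add(-299.00, Mul(-1.0000, I))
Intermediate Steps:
Function('a')(c) = Pow(c, Rational(3, 2))
Add(Add(Function('a')(Mul(16, Pow(-16, -1))), -315), 16) = Add(Add(Pow(Mul(16, Pow(-16, -1)), Rational(3, 2)), -315), 16) = Add(Add(Pow(Mul(16, Rational(-1, 16)), Rational(3, 2)), -315), 16) = Add(Add(Pow(-1, Rational(3, 2)), -315), 16) = Add(Add(Mul(-1, I), -315), 16) = Add(Add(-315, Mul(-1, I)), 16) = Add(-299, Mul(-1, I))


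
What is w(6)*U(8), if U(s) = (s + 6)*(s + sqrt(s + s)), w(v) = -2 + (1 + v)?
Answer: 840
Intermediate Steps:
w(v) = -1 + v
U(s) = (6 + s)*(s + sqrt(2)*sqrt(s)) (U(s) = (6 + s)*(s + sqrt(2*s)) = (6 + s)*(s + sqrt(2)*sqrt(s)))
w(6)*U(8) = (-1 + 6)*(8**2 + 6*8 + sqrt(2)*8**(3/2) + 6*sqrt(2)*sqrt(8)) = 5*(64 + 48 + sqrt(2)*(16*sqrt(2)) + 6*sqrt(2)*(2*sqrt(2))) = 5*(64 + 48 + 32 + 24) = 5*168 = 840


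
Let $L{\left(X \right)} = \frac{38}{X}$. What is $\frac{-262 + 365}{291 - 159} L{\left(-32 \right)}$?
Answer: $- \frac{1957}{2112} \approx -0.92661$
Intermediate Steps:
$\frac{-262 + 365}{291 - 159} L{\left(-32 \right)} = \frac{-262 + 365}{291 - 159} \frac{38}{-32} = \frac{103}{132} \cdot 38 \left(- \frac{1}{32}\right) = 103 \cdot \frac{1}{132} \left(- \frac{19}{16}\right) = \frac{103}{132} \left(- \frac{19}{16}\right) = - \frac{1957}{2112}$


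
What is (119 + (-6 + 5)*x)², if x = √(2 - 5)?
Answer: (119 - I*√3)² ≈ 14158.0 - 412.23*I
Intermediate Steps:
x = I*√3 (x = √(-3) = I*√3 ≈ 1.732*I)
(119 + (-6 + 5)*x)² = (119 + (-6 + 5)*(I*√3))² = (119 - I*√3)²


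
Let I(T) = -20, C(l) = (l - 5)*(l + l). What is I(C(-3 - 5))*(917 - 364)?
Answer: -11060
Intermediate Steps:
C(l) = 2*l*(-5 + l) (C(l) = (-5 + l)*(2*l) = 2*l*(-5 + l))
I(C(-3 - 5))*(917 - 364) = -20*(917 - 364) = -20*553 = -11060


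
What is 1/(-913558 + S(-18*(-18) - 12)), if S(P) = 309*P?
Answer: -1/817150 ≈ -1.2238e-6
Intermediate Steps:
1/(-913558 + S(-18*(-18) - 12)) = 1/(-913558 + 309*(-18*(-18) - 12)) = 1/(-913558 + 309*(324 - 12)) = 1/(-913558 + 309*312) = 1/(-913558 + 96408) = 1/(-817150) = -1/817150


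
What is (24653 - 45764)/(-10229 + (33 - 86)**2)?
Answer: 21111/7420 ≈ 2.8451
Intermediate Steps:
(24653 - 45764)/(-10229 + (33 - 86)**2) = -21111/(-10229 + (-53)**2) = -21111/(-10229 + 2809) = -21111/(-7420) = -21111*(-1/7420) = 21111/7420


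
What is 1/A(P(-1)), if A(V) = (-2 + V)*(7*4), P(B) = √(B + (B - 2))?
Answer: -1/112 - I/112 ≈ -0.0089286 - 0.0089286*I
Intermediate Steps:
P(B) = √(-2 + 2*B) (P(B) = √(B + (-2 + B)) = √(-2 + 2*B))
A(V) = -56 + 28*V (A(V) = (-2 + V)*28 = -56 + 28*V)
1/A(P(-1)) = 1/(-56 + 28*√(-2 + 2*(-1))) = 1/(-56 + 28*√(-2 - 2)) = 1/(-56 + 28*√(-4)) = 1/(-56 + 28*(2*I)) = 1/(-56 + 56*I) = (-56 - 56*I)/6272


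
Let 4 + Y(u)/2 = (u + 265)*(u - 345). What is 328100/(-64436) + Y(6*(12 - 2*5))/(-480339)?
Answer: -1917255635/407251629 ≈ -4.7078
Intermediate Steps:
Y(u) = -8 + 2*(-345 + u)*(265 + u) (Y(u) = -8 + 2*((u + 265)*(u - 345)) = -8 + 2*((265 + u)*(-345 + u)) = -8 + 2*((-345 + u)*(265 + u)) = -8 + 2*(-345 + u)*(265 + u))
328100/(-64436) + Y(6*(12 - 2*5))/(-480339) = 328100/(-64436) + (-182858 - 960*(12 - 2*5) + 2*(6*(12 - 2*5))²)/(-480339) = 328100*(-1/64436) + (-182858 - 960*(12 - 10) + 2*(6*(12 - 10))²)*(-1/480339) = -82025/16109 + (-182858 - 960*2 + 2*(6*2)²)*(-1/480339) = -82025/16109 + (-182858 - 160*12 + 2*12²)*(-1/480339) = -82025/16109 + (-182858 - 1920 + 2*144)*(-1/480339) = -82025/16109 + (-182858 - 1920 + 288)*(-1/480339) = -82025/16109 - 184490*(-1/480339) = -82025/16109 + 9710/25281 = -1917255635/407251629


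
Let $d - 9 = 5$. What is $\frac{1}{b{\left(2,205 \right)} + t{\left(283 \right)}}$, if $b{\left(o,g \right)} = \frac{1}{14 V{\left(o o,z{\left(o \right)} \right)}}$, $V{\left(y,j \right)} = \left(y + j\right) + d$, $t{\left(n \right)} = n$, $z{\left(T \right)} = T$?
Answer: $\frac{280}{79241} \approx 0.0035335$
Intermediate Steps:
$d = 14$ ($d = 9 + 5 = 14$)
$V{\left(y,j \right)} = 14 + j + y$ ($V{\left(y,j \right)} = \left(y + j\right) + 14 = \left(j + y\right) + 14 = 14 + j + y$)
$b{\left(o,g \right)} = \frac{1}{196 + 14 o + 14 o^{2}}$ ($b{\left(o,g \right)} = \frac{1}{14 \left(14 + o + o o\right)} = \frac{1}{14 \left(14 + o + o^{2}\right)} = \frac{1}{196 + 14 o + 14 o^{2}}$)
$\frac{1}{b{\left(2,205 \right)} + t{\left(283 \right)}} = \frac{1}{\frac{1}{14 \left(14 + 2 + 2^{2}\right)} + 283} = \frac{1}{\frac{1}{14 \left(14 + 2 + 4\right)} + 283} = \frac{1}{\frac{1}{14 \cdot 20} + 283} = \frac{1}{\frac{1}{14} \cdot \frac{1}{20} + 283} = \frac{1}{\frac{1}{280} + 283} = \frac{1}{\frac{79241}{280}} = \frac{280}{79241}$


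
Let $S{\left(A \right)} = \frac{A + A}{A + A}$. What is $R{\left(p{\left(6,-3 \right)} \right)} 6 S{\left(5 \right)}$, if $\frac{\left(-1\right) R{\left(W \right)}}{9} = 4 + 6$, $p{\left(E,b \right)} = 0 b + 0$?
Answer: $-540$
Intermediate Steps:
$S{\left(A \right)} = 1$ ($S{\left(A \right)} = \frac{2 A}{2 A} = 2 A \frac{1}{2 A} = 1$)
$p{\left(E,b \right)} = 0$ ($p{\left(E,b \right)} = 0 + 0 = 0$)
$R{\left(W \right)} = -90$ ($R{\left(W \right)} = - 9 \left(4 + 6\right) = \left(-9\right) 10 = -90$)
$R{\left(p{\left(6,-3 \right)} \right)} 6 S{\left(5 \right)} = \left(-90\right) 6 \cdot 1 = \left(-540\right) 1 = -540$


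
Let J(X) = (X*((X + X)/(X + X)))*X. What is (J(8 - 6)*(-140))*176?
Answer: -98560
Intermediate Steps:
J(X) = X**2 (J(X) = (X*((2*X)/((2*X))))*X = (X*((2*X)*(1/(2*X))))*X = (X*1)*X = X*X = X**2)
(J(8 - 6)*(-140))*176 = ((8 - 6)**2*(-140))*176 = (2**2*(-140))*176 = (4*(-140))*176 = -560*176 = -98560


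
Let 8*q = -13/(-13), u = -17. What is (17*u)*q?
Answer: -289/8 ≈ -36.125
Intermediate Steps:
q = 1/8 (q = (-13/(-13))/8 = (-13*(-1/13))/8 = (1/8)*1 = 1/8 ≈ 0.12500)
(17*u)*q = (17*(-17))*(1/8) = -289*1/8 = -289/8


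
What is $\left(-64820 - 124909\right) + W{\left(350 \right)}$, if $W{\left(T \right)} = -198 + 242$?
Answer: $-189685$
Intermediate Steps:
$W{\left(T \right)} = 44$
$\left(-64820 - 124909\right) + W{\left(350 \right)} = \left(-64820 - 124909\right) + 44 = -189729 + 44 = -189685$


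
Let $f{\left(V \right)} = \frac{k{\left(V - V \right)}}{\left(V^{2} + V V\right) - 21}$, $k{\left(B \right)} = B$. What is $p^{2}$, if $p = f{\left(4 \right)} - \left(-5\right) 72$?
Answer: $129600$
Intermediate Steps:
$f{\left(V \right)} = 0$ ($f{\left(V \right)} = \frac{V - V}{\left(V^{2} + V V\right) - 21} = \frac{0}{\left(V^{2} + V^{2}\right) - 21} = \frac{0}{2 V^{2} - 21} = \frac{0}{-21 + 2 V^{2}} = 0$)
$p = 360$ ($p = 0 - \left(-5\right) 72 = 0 - -360 = 0 + 360 = 360$)
$p^{2} = 360^{2} = 129600$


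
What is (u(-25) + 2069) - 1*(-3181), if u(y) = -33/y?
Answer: 131283/25 ≈ 5251.3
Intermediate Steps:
(u(-25) + 2069) - 1*(-3181) = (-33/(-25) + 2069) - 1*(-3181) = (-33*(-1/25) + 2069) + 3181 = (33/25 + 2069) + 3181 = 51758/25 + 3181 = 131283/25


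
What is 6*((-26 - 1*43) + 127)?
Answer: 348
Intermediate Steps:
6*((-26 - 1*43) + 127) = 6*((-26 - 43) + 127) = 6*(-69 + 127) = 6*58 = 348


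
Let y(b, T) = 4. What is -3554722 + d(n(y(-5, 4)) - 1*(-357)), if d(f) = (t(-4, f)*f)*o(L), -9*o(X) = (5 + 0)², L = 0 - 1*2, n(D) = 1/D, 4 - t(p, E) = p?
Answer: -32063948/9 ≈ -3.5627e+6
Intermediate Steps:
t(p, E) = 4 - p
L = -2 (L = 0 - 2 = -2)
o(X) = -25/9 (o(X) = -(5 + 0)²/9 = -⅑*5² = -⅑*25 = -25/9)
d(f) = -200*f/9 (d(f) = ((4 - 1*(-4))*f)*(-25/9) = ((4 + 4)*f)*(-25/9) = (8*f)*(-25/9) = -200*f/9)
-3554722 + d(n(y(-5, 4)) - 1*(-357)) = -3554722 - 200*(1/4 - 1*(-357))/9 = -3554722 - 200*(¼ + 357)/9 = -3554722 - 200/9*1429/4 = -3554722 - 71450/9 = -32063948/9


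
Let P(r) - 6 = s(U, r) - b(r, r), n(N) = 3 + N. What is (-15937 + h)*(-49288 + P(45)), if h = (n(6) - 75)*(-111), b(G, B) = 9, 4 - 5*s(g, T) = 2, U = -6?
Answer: 2122206783/5 ≈ 4.2444e+8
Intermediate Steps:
s(g, T) = 2/5 (s(g, T) = 4/5 - 1/5*2 = 4/5 - 2/5 = 2/5)
P(r) = -13/5 (P(r) = 6 + (2/5 - 1*9) = 6 + (2/5 - 9) = 6 - 43/5 = -13/5)
h = 7326 (h = ((3 + 6) - 75)*(-111) = (9 - 75)*(-111) = -66*(-111) = 7326)
(-15937 + h)*(-49288 + P(45)) = (-15937 + 7326)*(-49288 - 13/5) = -8611*(-246453/5) = 2122206783/5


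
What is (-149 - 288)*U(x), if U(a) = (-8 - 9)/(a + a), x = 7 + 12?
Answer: 391/2 ≈ 195.50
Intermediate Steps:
x = 19
U(a) = -17/(2*a) (U(a) = -17*1/(2*a) = -17/(2*a))
(-149 - 288)*U(x) = (-149 - 288)*(-17/2/19) = -(-7429)/(2*19) = -437*(-17/38) = 391/2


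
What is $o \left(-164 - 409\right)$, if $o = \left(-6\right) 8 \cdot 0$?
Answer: $0$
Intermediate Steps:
$o = 0$ ($o = \left(-48\right) 0 = 0$)
$o \left(-164 - 409\right) = 0 \left(-164 - 409\right) = 0 \left(-573\right) = 0$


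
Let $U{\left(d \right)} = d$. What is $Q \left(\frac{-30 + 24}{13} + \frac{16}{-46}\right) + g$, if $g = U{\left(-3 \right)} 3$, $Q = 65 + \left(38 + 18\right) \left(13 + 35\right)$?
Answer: $- \frac{668917}{299} \approx -2237.2$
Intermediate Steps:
$Q = 2753$ ($Q = 65 + 56 \cdot 48 = 65 + 2688 = 2753$)
$g = -9$ ($g = \left(-3\right) 3 = -9$)
$Q \left(\frac{-30 + 24}{13} + \frac{16}{-46}\right) + g = 2753 \left(\frac{-30 + 24}{13} + \frac{16}{-46}\right) - 9 = 2753 \left(\left(-6\right) \frac{1}{13} + 16 \left(- \frac{1}{46}\right)\right) - 9 = 2753 \left(- \frac{6}{13} - \frac{8}{23}\right) - 9 = 2753 \left(- \frac{242}{299}\right) - 9 = - \frac{666226}{299} - 9 = - \frac{668917}{299}$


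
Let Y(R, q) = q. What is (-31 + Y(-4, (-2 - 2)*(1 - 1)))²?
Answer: 961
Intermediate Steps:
(-31 + Y(-4, (-2 - 2)*(1 - 1)))² = (-31 + (-2 - 2)*(1 - 1))² = (-31 - 4*0)² = (-31 + 0)² = (-31)² = 961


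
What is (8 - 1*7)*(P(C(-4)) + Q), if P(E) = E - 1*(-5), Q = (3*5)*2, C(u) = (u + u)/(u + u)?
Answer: 36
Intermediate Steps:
C(u) = 1 (C(u) = (2*u)/((2*u)) = (2*u)*(1/(2*u)) = 1)
Q = 30 (Q = 15*2 = 30)
P(E) = 5 + E (P(E) = E + 5 = 5 + E)
(8 - 1*7)*(P(C(-4)) + Q) = (8 - 1*7)*((5 + 1) + 30) = (8 - 7)*(6 + 30) = 1*36 = 36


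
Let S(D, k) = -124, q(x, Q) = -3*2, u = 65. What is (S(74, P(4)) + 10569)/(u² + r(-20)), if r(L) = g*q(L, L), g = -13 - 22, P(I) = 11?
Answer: 2089/887 ≈ 2.3551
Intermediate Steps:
q(x, Q) = -6
g = -35
r(L) = 210 (r(L) = -35*(-6) = 210)
(S(74, P(4)) + 10569)/(u² + r(-20)) = (-124 + 10569)/(65² + 210) = 10445/(4225 + 210) = 10445/4435 = 10445*(1/4435) = 2089/887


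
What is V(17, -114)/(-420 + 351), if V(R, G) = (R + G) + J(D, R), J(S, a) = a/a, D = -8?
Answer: 32/23 ≈ 1.3913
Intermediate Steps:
J(S, a) = 1
V(R, G) = 1 + G + R (V(R, G) = (R + G) + 1 = (G + R) + 1 = 1 + G + R)
V(17, -114)/(-420 + 351) = (1 - 114 + 17)/(-420 + 351) = -96/(-69) = -96*(-1/69) = 32/23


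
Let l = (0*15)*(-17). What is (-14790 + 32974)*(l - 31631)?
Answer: -575178104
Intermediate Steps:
l = 0 (l = 0*(-17) = 0)
(-14790 + 32974)*(l - 31631) = (-14790 + 32974)*(0 - 31631) = 18184*(-31631) = -575178104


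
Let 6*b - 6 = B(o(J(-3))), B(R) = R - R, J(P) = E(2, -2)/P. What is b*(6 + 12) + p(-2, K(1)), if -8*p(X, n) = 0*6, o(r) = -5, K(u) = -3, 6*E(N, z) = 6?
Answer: 18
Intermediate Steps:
E(N, z) = 1 (E(N, z) = (⅙)*6 = 1)
J(P) = 1/P
B(R) = 0
b = 1 (b = 1 + (⅙)*0 = 1 + 0 = 1)
p(X, n) = 0 (p(X, n) = -0*6 = -⅛*0 = 0)
b*(6 + 12) + p(-2, K(1)) = 1*(6 + 12) + 0 = 1*18 + 0 = 18 + 0 = 18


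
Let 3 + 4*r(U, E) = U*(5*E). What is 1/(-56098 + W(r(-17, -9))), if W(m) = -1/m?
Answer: -381/21373340 ≈ -1.7826e-5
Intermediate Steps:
r(U, E) = -¾ + 5*E*U/4 (r(U, E) = -¾ + (U*(5*E))/4 = -¾ + (5*E*U)/4 = -¾ + 5*E*U/4)
1/(-56098 + W(r(-17, -9))) = 1/(-56098 - 1/(-¾ + (5/4)*(-9)*(-17))) = 1/(-56098 - 1/(-¾ + 765/4)) = 1/(-56098 - 1/381/2) = 1/(-56098 - 1*2/381) = 1/(-56098 - 2/381) = 1/(-21373340/381) = -381/21373340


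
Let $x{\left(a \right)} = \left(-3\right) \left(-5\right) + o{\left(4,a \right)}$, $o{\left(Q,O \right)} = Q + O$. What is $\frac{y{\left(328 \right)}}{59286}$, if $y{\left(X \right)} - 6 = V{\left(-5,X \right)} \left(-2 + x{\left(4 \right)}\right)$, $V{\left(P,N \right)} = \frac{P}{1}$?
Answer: $- \frac{33}{19762} \approx -0.0016699$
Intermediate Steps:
$V{\left(P,N \right)} = P$ ($V{\left(P,N \right)} = P 1 = P$)
$o{\left(Q,O \right)} = O + Q$
$x{\left(a \right)} = 19 + a$ ($x{\left(a \right)} = \left(-3\right) \left(-5\right) + \left(a + 4\right) = 15 + \left(4 + a\right) = 19 + a$)
$y{\left(X \right)} = -99$ ($y{\left(X \right)} = 6 - 5 \left(-2 + \left(19 + 4\right)\right) = 6 - 5 \left(-2 + 23\right) = 6 - 105 = -99$)
$\frac{y{\left(328 \right)}}{59286} = - \frac{99}{59286} = \left(-99\right) \frac{1}{59286} = - \frac{33}{19762}$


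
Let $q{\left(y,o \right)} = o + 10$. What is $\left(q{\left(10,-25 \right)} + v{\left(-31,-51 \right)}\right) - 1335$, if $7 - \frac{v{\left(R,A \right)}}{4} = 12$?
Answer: $-1370$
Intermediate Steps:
$q{\left(y,o \right)} = 10 + o$
$v{\left(R,A \right)} = -20$ ($v{\left(R,A \right)} = 28 - 48 = -20$)
$\left(q{\left(10,-25 \right)} + v{\left(-31,-51 \right)}\right) - 1335 = \left(\left(10 - 25\right) - 20\right) - 1335 = \left(-15 - 20\right) - 1335 = -35 - 1335 = -1370$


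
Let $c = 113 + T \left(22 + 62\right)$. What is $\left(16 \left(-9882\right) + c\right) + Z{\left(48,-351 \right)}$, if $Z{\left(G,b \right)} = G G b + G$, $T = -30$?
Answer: $-969175$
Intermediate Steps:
$Z{\left(G,b \right)} = G + b G^{2}$ ($Z{\left(G,b \right)} = G^{2} b + G = b G^{2} + G = G + b G^{2}$)
$c = -2407$ ($c = 113 - 30 \left(22 + 62\right) = 113 - 2520 = -2407$)
$\left(16 \left(-9882\right) + c\right) + Z{\left(48,-351 \right)} = \left(16 \left(-9882\right) - 2407\right) + 48 \left(1 + 48 \left(-351\right)\right) = \left(-158112 - 2407\right) + 48 \left(1 - 16848\right) = -160519 + 48 \left(-16847\right) = -160519 - 808656 = -969175$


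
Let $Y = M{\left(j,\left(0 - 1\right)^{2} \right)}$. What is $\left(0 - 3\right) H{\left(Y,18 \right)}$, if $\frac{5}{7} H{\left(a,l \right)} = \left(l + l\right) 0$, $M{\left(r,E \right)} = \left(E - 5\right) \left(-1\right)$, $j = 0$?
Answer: $0$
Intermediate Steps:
$M{\left(r,E \right)} = 5 - E$ ($M{\left(r,E \right)} = \left(-5 + E\right) \left(-1\right) = 5 - E$)
$Y = 4$ ($Y = 5 - \left(0 - 1\right)^{2} = 5 - \left(-1\right)^{2} = 5 - 1 = 4$)
$H{\left(a,l \right)} = 0$ ($H{\left(a,l \right)} = \frac{7 \left(l + l\right) 0}{5} = \frac{7 \cdot 2 l 0}{5} = \frac{7}{5} \cdot 0 = 0$)
$\left(0 - 3\right) H{\left(Y,18 \right)} = \left(0 - 3\right) 0 = \left(-3\right) 0 = 0$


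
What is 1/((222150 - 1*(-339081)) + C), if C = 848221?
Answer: 1/1409452 ≈ 7.0950e-7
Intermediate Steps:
1/((222150 - 1*(-339081)) + C) = 1/((222150 - 1*(-339081)) + 848221) = 1/((222150 + 339081) + 848221) = 1/(561231 + 848221) = 1/1409452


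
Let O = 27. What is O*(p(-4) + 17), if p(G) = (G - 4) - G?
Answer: 351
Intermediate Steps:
p(G) = -4 (p(G) = (-4 + G) - G = -4)
O*(p(-4) + 17) = 27*(-4 + 17) = 27*13 = 351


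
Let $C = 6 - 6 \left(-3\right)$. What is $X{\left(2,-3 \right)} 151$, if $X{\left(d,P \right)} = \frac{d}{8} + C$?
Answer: $\frac{14647}{4} \approx 3661.8$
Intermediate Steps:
$C = 24$ ($C = 6 - -18 = 6 + 18 = 24$)
$X{\left(d,P \right)} = 24 + \frac{d}{8}$ ($X{\left(d,P \right)} = \frac{d}{8} + 24 = 24 + \frac{d}{8}$)
$X{\left(2,-3 \right)} 151 = \left(24 + \frac{1}{8} \cdot 2\right) 151 = \left(24 + \frac{1}{4}\right) 151 = \frac{97}{4} \cdot 151 = \frac{14647}{4}$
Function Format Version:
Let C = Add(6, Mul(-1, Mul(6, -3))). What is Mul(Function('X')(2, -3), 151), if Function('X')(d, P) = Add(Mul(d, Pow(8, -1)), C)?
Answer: Rational(14647, 4) ≈ 3661.8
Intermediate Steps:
C = 24 (C = Add(6, Mul(-1, -18)) = Add(6, 18) = 24)
Function('X')(d, P) = Add(24, Mul(Rational(1, 8), d)) (Function('X')(d, P) = Add(Mul(d, Pow(8, -1)), 24) = Add(Mul(d, Rational(1, 8)), 24) = Add(Mul(Rational(1, 8), d), 24) = Add(24, Mul(Rational(1, 8), d)))
Mul(Function('X')(2, -3), 151) = Mul(Add(24, Mul(Rational(1, 8), 2)), 151) = Mul(Add(24, Rational(1, 4)), 151) = Mul(Rational(97, 4), 151) = Rational(14647, 4)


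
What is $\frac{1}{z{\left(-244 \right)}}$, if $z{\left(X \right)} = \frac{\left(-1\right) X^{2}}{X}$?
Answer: $\frac{1}{244} \approx 0.0040984$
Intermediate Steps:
$z{\left(X \right)} = - X$
$\frac{1}{z{\left(-244 \right)}} = \frac{1}{\left(-1\right) \left(-244\right)} = \frac{1}{244}$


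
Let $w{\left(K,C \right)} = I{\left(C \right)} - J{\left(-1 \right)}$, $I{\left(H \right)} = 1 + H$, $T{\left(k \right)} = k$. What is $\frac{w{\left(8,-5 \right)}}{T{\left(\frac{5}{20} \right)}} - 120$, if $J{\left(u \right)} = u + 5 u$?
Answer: $-112$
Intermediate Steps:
$J{\left(u \right)} = 6 u$
$w{\left(K,C \right)} = 7 + C$ ($w{\left(K,C \right)} = \left(1 + C\right) - 6 \left(-1\right) = \left(1 + C\right) - -6 = \left(1 + C\right) + 6 = 7 + C$)
$\frac{w{\left(8,-5 \right)}}{T{\left(\frac{5}{20} \right)}} - 120 = \frac{7 - 5}{5 \cdot \frac{1}{20}} - 120 = \frac{2}{5 \cdot \frac{1}{20}} - 120 = 2 \frac{1}{\frac{1}{4}} - 120 = 2 \cdot 4 - 120 = 8 - 120 = -112$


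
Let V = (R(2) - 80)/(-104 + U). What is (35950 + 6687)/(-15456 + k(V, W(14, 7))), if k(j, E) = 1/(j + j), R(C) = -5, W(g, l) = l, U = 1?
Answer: -7248290/2627417 ≈ -2.7587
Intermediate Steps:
V = 85/103 (V = (-5 - 80)/(-104 + 1) = -85/(-103) = -85*(-1/103) = 85/103 ≈ 0.82524)
k(j, E) = 1/(2*j)
(35950 + 6687)/(-15456 + k(V, W(14, 7))) = (35950 + 6687)/(-15456 + 1/(2*(85/103))) = 42637/(-15456 + (½)*(103/85)) = 42637/(-15456 + 103/170) = 42637/(-2627417/170) = 42637*(-170/2627417) = -7248290/2627417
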